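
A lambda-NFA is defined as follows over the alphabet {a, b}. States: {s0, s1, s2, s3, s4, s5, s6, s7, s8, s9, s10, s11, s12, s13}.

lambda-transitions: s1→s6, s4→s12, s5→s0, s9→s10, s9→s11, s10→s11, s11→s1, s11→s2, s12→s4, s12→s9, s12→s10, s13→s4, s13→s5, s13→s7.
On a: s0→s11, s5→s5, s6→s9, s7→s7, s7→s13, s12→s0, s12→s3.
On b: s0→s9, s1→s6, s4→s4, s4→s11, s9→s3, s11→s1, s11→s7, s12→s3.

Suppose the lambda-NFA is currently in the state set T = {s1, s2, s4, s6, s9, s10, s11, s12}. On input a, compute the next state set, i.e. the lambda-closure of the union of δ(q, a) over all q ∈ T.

{s0, s1, s2, s3, s6, s9, s10, s11}

s6 on a → {s9}.
s12 on a → {s0, s3}.
No a-transition from s1, s2, s4, s9, s10, s11.
Union after reading a: {s0, s3, s9}.
Now take the lambda-closure:
From s9 via lambda: add s10, s11.
From s11 via lambda: add s1, s2.
From s1 via lambda: add s6.
No new states can be added; the closed set is {s0, s1, s2, s3, s6, s9, s10, s11}.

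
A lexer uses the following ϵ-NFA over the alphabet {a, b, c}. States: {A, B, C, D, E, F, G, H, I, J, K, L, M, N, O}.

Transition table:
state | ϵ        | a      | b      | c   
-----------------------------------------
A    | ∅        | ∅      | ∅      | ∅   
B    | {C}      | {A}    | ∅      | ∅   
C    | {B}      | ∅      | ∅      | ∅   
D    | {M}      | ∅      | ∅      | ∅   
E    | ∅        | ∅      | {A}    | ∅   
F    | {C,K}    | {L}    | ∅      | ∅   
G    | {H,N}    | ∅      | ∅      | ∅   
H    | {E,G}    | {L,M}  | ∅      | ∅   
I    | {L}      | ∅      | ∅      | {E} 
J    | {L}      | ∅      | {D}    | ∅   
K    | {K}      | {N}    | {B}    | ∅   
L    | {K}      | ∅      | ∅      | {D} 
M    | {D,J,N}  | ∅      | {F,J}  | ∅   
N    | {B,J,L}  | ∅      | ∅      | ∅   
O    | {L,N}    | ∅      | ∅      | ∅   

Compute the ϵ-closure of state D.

{B, C, D, J, K, L, M, N}

Start with {D}.
From D via ϵ: add M.
From M via ϵ: add J, N.
From J via ϵ: add L.
From N via ϵ: add B.
From B via ϵ: add C.
From L via ϵ: add K.
No new states can be added; the closed set is {B, C, D, J, K, L, M, N}.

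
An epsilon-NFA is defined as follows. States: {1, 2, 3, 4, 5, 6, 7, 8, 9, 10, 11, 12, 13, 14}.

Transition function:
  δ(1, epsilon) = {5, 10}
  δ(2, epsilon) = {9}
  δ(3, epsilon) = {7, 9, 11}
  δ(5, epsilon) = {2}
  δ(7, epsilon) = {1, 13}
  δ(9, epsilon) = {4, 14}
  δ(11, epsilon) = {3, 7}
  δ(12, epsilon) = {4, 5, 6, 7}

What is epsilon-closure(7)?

{1, 2, 4, 5, 7, 9, 10, 13, 14}

Start with {7}.
From 7 via epsilon: add 1, 13.
From 1 via epsilon: add 5, 10.
From 5 via epsilon: add 2.
From 2 via epsilon: add 9.
From 9 via epsilon: add 4, 14.
No new states can be added; the closed set is {1, 2, 4, 5, 7, 9, 10, 13, 14}.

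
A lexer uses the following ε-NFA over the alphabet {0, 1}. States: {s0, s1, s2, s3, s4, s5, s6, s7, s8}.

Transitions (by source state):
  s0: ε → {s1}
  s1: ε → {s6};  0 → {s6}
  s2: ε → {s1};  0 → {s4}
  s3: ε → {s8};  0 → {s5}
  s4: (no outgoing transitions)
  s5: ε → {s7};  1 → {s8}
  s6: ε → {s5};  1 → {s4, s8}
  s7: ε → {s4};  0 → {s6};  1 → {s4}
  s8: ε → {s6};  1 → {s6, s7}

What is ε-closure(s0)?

Start with {s0}.
From s0 via ε: add s1.
From s1 via ε: add s6.
From s6 via ε: add s5.
From s5 via ε: add s7.
From s7 via ε: add s4.
No new states can be added; the closed set is {s0, s1, s4, s5, s6, s7}.

{s0, s1, s4, s5, s6, s7}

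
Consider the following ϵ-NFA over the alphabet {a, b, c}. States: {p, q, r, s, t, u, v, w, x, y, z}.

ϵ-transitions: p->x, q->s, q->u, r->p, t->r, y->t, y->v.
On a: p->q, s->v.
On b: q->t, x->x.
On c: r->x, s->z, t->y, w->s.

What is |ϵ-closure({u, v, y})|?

Start with {u, v, y}.
From y via ϵ: add t.
From t via ϵ: add r.
From r via ϵ: add p.
From p via ϵ: add x.
ϵ-closure = {p, r, t, u, v, x, y}, which has 7 states.

7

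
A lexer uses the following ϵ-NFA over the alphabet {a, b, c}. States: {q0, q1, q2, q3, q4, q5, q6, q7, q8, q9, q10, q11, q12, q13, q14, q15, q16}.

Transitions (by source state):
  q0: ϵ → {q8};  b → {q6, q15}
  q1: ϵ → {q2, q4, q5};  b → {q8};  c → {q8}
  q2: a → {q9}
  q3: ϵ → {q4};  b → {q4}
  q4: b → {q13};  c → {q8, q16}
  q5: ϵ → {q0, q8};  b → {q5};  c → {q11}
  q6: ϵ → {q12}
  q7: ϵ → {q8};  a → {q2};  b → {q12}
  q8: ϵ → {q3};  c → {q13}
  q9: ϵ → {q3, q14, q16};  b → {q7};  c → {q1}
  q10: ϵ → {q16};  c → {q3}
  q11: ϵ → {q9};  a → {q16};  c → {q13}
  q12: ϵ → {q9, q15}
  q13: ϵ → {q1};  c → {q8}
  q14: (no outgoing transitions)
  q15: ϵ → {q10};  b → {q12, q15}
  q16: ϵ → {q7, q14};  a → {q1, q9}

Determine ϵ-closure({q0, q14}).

Start with {q0, q14}.
From q0 via ϵ: add q8.
From q8 via ϵ: add q3.
From q3 via ϵ: add q4.
No new states can be added; the closed set is {q0, q3, q4, q8, q14}.

{q0, q3, q4, q8, q14}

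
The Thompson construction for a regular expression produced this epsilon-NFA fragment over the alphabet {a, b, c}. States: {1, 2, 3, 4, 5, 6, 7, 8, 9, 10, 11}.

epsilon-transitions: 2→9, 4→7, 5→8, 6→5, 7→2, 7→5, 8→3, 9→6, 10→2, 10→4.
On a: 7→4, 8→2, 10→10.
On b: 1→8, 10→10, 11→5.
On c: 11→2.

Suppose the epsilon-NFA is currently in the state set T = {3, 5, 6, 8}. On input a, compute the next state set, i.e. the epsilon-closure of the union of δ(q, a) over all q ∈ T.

8 on a → {2}.
No a-transition from 3, 5, 6.
Union after reading a: {2}.
Now take the epsilon-closure:
From 2 via epsilon: add 9.
From 9 via epsilon: add 6.
From 6 via epsilon: add 5.
From 5 via epsilon: add 8.
From 8 via epsilon: add 3.
No new states can be added; the closed set is {2, 3, 5, 6, 8, 9}.

{2, 3, 5, 6, 8, 9}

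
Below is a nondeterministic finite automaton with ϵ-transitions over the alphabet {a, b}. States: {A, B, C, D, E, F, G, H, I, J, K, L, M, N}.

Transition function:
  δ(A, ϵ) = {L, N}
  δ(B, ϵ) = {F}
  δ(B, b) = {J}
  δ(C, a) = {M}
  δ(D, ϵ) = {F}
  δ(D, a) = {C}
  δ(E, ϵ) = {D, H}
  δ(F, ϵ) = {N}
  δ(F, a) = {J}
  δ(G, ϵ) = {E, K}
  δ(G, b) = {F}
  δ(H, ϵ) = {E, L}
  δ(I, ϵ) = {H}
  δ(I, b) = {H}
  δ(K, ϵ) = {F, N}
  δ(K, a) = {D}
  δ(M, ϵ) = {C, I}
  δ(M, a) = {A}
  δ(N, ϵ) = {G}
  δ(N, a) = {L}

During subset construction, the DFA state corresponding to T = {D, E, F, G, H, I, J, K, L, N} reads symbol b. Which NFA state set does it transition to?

G on b → {F}.
I on b → {H}.
No b-transition from D, E, F, H, J, K, L, N.
Union after reading b: {F, H}.
Now take the ϵ-closure:
From F via ϵ: add N.
From H via ϵ: add E, L.
From E via ϵ: add D.
From N via ϵ: add G.
From G via ϵ: add K.
No new states can be added; the closed set is {D, E, F, G, H, K, L, N}.

{D, E, F, G, H, K, L, N}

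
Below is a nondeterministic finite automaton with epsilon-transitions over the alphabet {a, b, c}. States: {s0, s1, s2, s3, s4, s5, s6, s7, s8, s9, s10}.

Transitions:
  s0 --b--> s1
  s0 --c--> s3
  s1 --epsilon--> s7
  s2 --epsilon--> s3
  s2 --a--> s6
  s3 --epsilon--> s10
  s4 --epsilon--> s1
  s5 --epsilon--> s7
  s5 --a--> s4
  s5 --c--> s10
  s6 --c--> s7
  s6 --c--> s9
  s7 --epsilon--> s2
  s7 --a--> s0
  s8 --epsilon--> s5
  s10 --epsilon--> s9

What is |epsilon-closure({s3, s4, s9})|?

7

Start with {s3, s4, s9}.
From s3 via epsilon: add s10.
From s4 via epsilon: add s1.
From s1 via epsilon: add s7.
From s7 via epsilon: add s2.
epsilon-closure = {s1, s2, s3, s4, s7, s9, s10}, which has 7 states.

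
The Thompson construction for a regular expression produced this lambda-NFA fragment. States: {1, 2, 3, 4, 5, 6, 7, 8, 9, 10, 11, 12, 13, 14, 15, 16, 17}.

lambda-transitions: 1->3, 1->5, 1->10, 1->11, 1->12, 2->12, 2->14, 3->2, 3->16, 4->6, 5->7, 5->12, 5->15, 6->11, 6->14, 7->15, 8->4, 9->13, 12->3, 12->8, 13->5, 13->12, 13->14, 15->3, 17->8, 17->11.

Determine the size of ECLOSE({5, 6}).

Start with {5, 6}.
From 5 via lambda: add 7, 12, 15.
From 6 via lambda: add 11, 14.
From 12 via lambda: add 3, 8.
From 3 via lambda: add 2, 16.
From 8 via lambda: add 4.
lambda-closure = {2, 3, 4, 5, 6, 7, 8, 11, 12, 14, 15, 16}, which has 12 states.

12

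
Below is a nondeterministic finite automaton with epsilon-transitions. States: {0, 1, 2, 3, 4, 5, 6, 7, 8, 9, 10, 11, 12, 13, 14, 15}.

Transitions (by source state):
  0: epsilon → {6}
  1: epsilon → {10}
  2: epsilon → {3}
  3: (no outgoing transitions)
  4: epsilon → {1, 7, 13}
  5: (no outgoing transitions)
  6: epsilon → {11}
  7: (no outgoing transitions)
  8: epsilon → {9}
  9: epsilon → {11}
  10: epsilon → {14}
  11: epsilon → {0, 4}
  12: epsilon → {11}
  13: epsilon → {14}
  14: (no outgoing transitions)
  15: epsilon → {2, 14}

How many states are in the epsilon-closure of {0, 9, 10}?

Start with {0, 9, 10}.
From 0 via epsilon: add 6.
From 9 via epsilon: add 11.
From 10 via epsilon: add 14.
From 11 via epsilon: add 4.
From 4 via epsilon: add 1, 7, 13.
epsilon-closure = {0, 1, 4, 6, 7, 9, 10, 11, 13, 14}, which has 10 states.

10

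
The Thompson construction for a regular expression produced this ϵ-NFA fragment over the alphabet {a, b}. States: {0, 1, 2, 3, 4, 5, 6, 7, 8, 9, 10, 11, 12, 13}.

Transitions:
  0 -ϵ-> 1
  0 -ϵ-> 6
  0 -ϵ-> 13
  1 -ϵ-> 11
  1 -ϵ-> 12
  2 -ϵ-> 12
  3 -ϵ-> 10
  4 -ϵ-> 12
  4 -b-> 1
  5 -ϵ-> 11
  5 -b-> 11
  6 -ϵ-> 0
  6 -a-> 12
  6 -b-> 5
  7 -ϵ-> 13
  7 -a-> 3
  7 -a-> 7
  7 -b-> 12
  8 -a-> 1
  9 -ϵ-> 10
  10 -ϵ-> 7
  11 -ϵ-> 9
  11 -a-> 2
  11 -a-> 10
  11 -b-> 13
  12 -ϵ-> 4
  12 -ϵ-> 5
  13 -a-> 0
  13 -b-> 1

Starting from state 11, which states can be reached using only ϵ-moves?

{7, 9, 10, 11, 13}

Start with {11}.
From 11 via ϵ: add 9.
From 9 via ϵ: add 10.
From 10 via ϵ: add 7.
From 7 via ϵ: add 13.
No new states can be added; the closed set is {7, 9, 10, 11, 13}.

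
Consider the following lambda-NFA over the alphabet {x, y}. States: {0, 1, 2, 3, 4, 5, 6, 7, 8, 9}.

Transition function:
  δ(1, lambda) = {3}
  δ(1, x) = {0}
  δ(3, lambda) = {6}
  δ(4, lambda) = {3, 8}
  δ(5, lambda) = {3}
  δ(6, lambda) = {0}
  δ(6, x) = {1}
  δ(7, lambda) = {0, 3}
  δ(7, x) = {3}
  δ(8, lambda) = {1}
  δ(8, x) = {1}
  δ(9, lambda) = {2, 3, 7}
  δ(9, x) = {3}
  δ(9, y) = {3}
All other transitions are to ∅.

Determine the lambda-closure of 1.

{0, 1, 3, 6}

Start with {1}.
From 1 via lambda: add 3.
From 3 via lambda: add 6.
From 6 via lambda: add 0.
No new states can be added; the closed set is {0, 1, 3, 6}.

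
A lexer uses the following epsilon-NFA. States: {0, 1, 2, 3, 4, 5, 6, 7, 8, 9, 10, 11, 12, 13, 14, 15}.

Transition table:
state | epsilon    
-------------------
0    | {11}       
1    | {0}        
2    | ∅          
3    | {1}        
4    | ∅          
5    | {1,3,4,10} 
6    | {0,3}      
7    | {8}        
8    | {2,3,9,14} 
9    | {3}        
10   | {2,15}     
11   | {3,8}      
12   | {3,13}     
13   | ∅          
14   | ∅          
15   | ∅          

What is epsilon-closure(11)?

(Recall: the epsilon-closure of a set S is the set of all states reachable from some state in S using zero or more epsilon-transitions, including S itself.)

Start with {11}.
From 11 via epsilon: add 3, 8.
From 3 via epsilon: add 1.
From 8 via epsilon: add 2, 9, 14.
From 1 via epsilon: add 0.
No new states can be added; the closed set is {0, 1, 2, 3, 8, 9, 11, 14}.

{0, 1, 2, 3, 8, 9, 11, 14}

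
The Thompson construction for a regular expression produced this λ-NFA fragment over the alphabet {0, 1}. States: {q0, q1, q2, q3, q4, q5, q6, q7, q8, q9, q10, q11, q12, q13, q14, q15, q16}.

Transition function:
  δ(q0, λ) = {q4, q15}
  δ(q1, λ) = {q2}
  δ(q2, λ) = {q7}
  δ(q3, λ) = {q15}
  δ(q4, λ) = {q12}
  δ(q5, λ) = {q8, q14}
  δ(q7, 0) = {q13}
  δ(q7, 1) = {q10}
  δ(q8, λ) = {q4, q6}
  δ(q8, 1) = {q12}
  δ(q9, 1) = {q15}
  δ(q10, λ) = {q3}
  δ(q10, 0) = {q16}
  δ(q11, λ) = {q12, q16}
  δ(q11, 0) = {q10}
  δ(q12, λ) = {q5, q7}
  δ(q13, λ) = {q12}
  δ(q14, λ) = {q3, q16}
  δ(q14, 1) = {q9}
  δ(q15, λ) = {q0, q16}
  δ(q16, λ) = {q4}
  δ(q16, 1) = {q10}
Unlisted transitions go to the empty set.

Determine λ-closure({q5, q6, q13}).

{q0, q3, q4, q5, q6, q7, q8, q12, q13, q14, q15, q16}

Start with {q5, q6, q13}.
From q5 via λ: add q8, q14.
From q13 via λ: add q12.
From q8 via λ: add q4.
From q12 via λ: add q7.
From q14 via λ: add q3, q16.
From q3 via λ: add q15.
From q15 via λ: add q0.
No new states can be added; the closed set is {q0, q3, q4, q5, q6, q7, q8, q12, q13, q14, q15, q16}.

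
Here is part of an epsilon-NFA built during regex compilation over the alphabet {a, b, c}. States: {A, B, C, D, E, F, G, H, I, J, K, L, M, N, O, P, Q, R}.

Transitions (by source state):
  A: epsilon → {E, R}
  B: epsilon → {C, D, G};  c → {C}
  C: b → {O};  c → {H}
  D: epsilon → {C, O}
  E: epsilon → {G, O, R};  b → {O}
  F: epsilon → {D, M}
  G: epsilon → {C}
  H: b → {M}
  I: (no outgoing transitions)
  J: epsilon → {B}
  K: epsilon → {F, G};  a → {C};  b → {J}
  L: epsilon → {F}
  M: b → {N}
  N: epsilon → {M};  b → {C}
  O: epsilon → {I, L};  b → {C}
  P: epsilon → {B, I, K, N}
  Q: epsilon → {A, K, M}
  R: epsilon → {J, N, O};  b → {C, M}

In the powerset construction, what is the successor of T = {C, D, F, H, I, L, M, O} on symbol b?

{C, D, F, I, L, M, N, O}

C on b → {O}.
H on b → {M}.
M on b → {N}.
O on b → {C}.
No b-transition from D, F, I, L.
Union after reading b: {C, M, N, O}.
Now take the epsilon-closure:
From O via epsilon: add I, L.
From L via epsilon: add F.
From F via epsilon: add D.
No new states can be added; the closed set is {C, D, F, I, L, M, N, O}.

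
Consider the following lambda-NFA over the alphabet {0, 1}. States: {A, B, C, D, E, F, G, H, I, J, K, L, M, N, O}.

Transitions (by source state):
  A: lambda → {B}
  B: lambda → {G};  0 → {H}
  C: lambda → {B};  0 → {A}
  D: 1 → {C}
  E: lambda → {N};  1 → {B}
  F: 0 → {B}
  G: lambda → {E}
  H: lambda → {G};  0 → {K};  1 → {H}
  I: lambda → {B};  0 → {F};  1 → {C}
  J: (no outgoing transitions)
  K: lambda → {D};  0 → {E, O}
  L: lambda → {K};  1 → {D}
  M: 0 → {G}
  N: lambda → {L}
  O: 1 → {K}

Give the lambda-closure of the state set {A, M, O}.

Start with {A, M, O}.
From A via lambda: add B.
From B via lambda: add G.
From G via lambda: add E.
From E via lambda: add N.
From N via lambda: add L.
From L via lambda: add K.
From K via lambda: add D.
No new states can be added; the closed set is {A, B, D, E, G, K, L, M, N, O}.

{A, B, D, E, G, K, L, M, N, O}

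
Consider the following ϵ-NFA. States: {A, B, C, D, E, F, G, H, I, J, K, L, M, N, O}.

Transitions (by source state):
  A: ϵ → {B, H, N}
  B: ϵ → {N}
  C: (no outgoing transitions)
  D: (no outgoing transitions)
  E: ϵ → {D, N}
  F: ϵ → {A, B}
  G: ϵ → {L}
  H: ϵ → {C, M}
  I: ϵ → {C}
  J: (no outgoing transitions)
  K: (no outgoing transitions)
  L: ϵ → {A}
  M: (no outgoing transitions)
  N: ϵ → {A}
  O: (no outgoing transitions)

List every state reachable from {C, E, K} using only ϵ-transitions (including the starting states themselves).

{A, B, C, D, E, H, K, M, N}

Start with {C, E, K}.
From E via ϵ: add D, N.
From N via ϵ: add A.
From A via ϵ: add B, H.
From H via ϵ: add M.
No new states can be added; the closed set is {A, B, C, D, E, H, K, M, N}.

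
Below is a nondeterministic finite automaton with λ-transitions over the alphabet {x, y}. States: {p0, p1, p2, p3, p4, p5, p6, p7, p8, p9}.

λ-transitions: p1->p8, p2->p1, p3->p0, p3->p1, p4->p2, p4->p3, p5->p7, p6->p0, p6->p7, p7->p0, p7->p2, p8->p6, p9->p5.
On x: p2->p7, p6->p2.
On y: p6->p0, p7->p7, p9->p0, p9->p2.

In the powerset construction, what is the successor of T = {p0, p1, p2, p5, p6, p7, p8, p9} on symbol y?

p6 on y → {p0}.
p7 on y → {p7}.
p9 on y → {p0, p2}.
No y-transition from p0, p1, p2, p5, p8.
Union after reading y: {p0, p2, p7}.
Now take the λ-closure:
From p2 via λ: add p1.
From p1 via λ: add p8.
From p8 via λ: add p6.
No new states can be added; the closed set is {p0, p1, p2, p6, p7, p8}.

{p0, p1, p2, p6, p7, p8}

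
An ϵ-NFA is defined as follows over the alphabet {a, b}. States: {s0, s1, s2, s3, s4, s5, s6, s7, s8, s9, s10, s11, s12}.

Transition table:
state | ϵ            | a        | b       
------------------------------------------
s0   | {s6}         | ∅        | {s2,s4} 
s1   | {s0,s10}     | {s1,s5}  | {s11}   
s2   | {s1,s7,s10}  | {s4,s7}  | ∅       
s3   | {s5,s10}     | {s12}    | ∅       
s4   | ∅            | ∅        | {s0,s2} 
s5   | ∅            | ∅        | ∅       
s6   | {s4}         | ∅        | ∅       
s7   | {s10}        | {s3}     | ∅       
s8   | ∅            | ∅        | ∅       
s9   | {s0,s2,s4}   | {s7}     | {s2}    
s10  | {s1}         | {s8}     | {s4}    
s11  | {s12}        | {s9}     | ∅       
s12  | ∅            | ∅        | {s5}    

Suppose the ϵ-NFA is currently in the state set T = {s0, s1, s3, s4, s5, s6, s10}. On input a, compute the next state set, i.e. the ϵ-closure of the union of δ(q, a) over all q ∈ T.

{s0, s1, s4, s5, s6, s8, s10, s12}

s1 on a → {s1, s5}.
s3 on a → {s12}.
s10 on a → {s8}.
No a-transition from s0, s4, s5, s6.
Union after reading a: {s1, s5, s8, s12}.
Now take the ϵ-closure:
From s1 via ϵ: add s0, s10.
From s0 via ϵ: add s6.
From s6 via ϵ: add s4.
No new states can be added; the closed set is {s0, s1, s4, s5, s6, s8, s10, s12}.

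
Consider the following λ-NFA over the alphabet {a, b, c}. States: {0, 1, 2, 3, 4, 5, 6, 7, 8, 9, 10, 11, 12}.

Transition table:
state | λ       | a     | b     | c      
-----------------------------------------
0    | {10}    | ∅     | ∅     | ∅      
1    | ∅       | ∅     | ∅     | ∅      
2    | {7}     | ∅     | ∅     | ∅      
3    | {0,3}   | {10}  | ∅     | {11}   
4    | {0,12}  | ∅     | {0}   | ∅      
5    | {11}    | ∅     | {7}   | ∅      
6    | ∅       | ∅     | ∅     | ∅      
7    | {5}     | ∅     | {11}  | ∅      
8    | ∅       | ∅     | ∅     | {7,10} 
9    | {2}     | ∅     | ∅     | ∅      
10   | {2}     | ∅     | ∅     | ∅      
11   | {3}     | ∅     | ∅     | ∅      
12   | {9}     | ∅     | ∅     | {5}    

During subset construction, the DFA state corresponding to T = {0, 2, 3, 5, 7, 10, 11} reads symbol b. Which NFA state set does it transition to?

5 on b → {7}.
7 on b → {11}.
No b-transition from 0, 2, 3, 10, 11.
Union after reading b: {7, 11}.
Now take the λ-closure:
From 7 via λ: add 5.
From 11 via λ: add 3.
From 3 via λ: add 0.
From 0 via λ: add 10.
From 10 via λ: add 2.
No new states can be added; the closed set is {0, 2, 3, 5, 7, 10, 11}.

{0, 2, 3, 5, 7, 10, 11}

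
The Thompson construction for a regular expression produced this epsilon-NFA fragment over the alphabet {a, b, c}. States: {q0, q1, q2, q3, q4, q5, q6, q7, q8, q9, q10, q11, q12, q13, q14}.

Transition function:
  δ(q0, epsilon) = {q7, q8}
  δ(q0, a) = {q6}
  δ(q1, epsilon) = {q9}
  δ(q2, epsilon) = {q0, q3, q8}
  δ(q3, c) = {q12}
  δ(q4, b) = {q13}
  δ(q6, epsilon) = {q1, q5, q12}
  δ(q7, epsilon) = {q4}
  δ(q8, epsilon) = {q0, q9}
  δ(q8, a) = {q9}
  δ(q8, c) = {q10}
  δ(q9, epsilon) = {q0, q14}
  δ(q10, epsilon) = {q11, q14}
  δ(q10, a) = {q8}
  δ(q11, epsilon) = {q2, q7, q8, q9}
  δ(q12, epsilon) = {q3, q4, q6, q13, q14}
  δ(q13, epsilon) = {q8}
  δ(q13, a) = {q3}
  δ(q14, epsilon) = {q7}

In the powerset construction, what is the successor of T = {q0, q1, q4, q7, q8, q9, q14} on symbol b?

{q0, q4, q7, q8, q9, q13, q14}

q4 on b → {q13}.
No b-transition from q0, q1, q7, q8, q9, q14.
Union after reading b: {q13}.
Now take the epsilon-closure:
From q13 via epsilon: add q8.
From q8 via epsilon: add q0, q9.
From q0 via epsilon: add q7.
From q9 via epsilon: add q14.
From q7 via epsilon: add q4.
No new states can be added; the closed set is {q0, q4, q7, q8, q9, q13, q14}.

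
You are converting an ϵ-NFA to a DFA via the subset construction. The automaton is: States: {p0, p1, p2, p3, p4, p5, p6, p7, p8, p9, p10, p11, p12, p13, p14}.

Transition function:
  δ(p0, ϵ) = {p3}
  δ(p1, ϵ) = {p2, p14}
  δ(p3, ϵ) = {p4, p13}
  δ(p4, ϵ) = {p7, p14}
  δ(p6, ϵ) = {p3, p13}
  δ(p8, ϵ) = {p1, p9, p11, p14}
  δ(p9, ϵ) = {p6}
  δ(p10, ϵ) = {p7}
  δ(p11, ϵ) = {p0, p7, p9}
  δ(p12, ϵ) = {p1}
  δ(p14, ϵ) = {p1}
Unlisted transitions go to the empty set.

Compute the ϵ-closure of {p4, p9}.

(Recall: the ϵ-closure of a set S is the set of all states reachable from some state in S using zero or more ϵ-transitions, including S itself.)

{p1, p2, p3, p4, p6, p7, p9, p13, p14}

Start with {p4, p9}.
From p4 via ϵ: add p7, p14.
From p9 via ϵ: add p6.
From p6 via ϵ: add p3, p13.
From p14 via ϵ: add p1.
From p1 via ϵ: add p2.
No new states can be added; the closed set is {p1, p2, p3, p4, p6, p7, p9, p13, p14}.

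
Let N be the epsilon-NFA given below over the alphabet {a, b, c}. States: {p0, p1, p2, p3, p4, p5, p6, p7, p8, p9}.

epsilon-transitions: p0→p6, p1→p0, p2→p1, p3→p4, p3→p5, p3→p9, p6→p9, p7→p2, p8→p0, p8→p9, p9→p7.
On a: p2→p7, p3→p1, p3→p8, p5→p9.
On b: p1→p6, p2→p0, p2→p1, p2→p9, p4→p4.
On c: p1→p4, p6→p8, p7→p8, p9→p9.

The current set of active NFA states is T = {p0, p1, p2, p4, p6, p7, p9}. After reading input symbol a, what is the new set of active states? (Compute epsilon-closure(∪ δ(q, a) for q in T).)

{p0, p1, p2, p6, p7, p9}

p2 on a → {p7}.
No a-transition from p0, p1, p4, p6, p7, p9.
Union after reading a: {p7}.
Now take the epsilon-closure:
From p7 via epsilon: add p2.
From p2 via epsilon: add p1.
From p1 via epsilon: add p0.
From p0 via epsilon: add p6.
From p6 via epsilon: add p9.
No new states can be added; the closed set is {p0, p1, p2, p6, p7, p9}.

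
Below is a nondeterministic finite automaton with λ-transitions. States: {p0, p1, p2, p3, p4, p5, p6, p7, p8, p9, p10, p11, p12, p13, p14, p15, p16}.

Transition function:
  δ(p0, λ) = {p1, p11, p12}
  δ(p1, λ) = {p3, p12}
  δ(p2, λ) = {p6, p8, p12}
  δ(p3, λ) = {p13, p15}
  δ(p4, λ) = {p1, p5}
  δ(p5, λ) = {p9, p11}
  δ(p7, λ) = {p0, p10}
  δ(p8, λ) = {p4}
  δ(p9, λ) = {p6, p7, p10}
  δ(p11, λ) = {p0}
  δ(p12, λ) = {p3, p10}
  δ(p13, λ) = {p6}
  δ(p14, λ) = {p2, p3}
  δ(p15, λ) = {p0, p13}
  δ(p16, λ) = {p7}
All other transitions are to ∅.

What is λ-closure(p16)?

Start with {p16}.
From p16 via λ: add p7.
From p7 via λ: add p0, p10.
From p0 via λ: add p1, p11, p12.
From p1 via λ: add p3.
From p3 via λ: add p13, p15.
From p13 via λ: add p6.
No new states can be added; the closed set is {p0, p1, p3, p6, p7, p10, p11, p12, p13, p15, p16}.

{p0, p1, p3, p6, p7, p10, p11, p12, p13, p15, p16}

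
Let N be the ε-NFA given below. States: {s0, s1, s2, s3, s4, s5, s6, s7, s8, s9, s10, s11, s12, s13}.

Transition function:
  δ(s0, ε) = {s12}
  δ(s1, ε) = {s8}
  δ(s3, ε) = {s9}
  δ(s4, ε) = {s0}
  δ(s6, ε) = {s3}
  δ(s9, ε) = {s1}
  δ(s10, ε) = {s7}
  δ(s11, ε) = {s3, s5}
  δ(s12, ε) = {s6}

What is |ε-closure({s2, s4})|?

9

Start with {s2, s4}.
From s4 via ε: add s0.
From s0 via ε: add s12.
From s12 via ε: add s6.
From s6 via ε: add s3.
From s3 via ε: add s9.
From s9 via ε: add s1.
From s1 via ε: add s8.
ε-closure = {s0, s1, s2, s3, s4, s6, s8, s9, s12}, which has 9 states.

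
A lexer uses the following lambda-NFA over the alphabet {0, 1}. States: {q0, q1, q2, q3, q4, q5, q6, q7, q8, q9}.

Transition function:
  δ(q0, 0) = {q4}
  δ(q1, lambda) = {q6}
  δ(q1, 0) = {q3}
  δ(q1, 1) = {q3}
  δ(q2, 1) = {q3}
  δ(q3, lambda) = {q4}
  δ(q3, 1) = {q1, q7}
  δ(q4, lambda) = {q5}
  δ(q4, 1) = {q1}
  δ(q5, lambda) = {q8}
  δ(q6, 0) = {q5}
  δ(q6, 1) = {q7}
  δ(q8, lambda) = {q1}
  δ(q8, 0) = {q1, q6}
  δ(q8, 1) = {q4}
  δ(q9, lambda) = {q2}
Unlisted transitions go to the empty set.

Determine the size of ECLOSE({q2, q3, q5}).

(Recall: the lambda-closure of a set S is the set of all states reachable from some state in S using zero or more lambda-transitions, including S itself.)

7

Start with {q2, q3, q5}.
From q3 via lambda: add q4.
From q5 via lambda: add q8.
From q8 via lambda: add q1.
From q1 via lambda: add q6.
lambda-closure = {q1, q2, q3, q4, q5, q6, q8}, which has 7 states.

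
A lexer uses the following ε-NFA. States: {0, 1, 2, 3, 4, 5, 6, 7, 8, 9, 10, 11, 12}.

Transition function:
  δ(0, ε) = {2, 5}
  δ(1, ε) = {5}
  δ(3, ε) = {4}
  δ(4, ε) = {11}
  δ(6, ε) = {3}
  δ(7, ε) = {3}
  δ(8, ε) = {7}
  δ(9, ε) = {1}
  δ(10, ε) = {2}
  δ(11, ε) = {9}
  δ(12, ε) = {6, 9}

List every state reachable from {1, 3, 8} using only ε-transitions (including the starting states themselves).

Start with {1, 3, 8}.
From 1 via ε: add 5.
From 3 via ε: add 4.
From 8 via ε: add 7.
From 4 via ε: add 11.
From 11 via ε: add 9.
No new states can be added; the closed set is {1, 3, 4, 5, 7, 8, 9, 11}.

{1, 3, 4, 5, 7, 8, 9, 11}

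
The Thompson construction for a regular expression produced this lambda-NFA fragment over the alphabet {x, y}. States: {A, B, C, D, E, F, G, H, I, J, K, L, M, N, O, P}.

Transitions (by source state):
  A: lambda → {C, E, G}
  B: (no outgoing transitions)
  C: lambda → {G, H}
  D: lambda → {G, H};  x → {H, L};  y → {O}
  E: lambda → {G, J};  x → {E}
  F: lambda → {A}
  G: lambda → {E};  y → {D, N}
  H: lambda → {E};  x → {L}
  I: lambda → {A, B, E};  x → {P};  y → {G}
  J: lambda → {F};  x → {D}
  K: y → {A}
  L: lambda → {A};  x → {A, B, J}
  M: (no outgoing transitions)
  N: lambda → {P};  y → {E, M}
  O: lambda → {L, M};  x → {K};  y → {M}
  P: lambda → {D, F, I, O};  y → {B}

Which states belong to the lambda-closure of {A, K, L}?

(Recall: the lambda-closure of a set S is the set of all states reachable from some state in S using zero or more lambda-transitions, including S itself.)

{A, C, E, F, G, H, J, K, L}

Start with {A, K, L}.
From A via lambda: add C, E, G.
From C via lambda: add H.
From E via lambda: add J.
From J via lambda: add F.
No new states can be added; the closed set is {A, C, E, F, G, H, J, K, L}.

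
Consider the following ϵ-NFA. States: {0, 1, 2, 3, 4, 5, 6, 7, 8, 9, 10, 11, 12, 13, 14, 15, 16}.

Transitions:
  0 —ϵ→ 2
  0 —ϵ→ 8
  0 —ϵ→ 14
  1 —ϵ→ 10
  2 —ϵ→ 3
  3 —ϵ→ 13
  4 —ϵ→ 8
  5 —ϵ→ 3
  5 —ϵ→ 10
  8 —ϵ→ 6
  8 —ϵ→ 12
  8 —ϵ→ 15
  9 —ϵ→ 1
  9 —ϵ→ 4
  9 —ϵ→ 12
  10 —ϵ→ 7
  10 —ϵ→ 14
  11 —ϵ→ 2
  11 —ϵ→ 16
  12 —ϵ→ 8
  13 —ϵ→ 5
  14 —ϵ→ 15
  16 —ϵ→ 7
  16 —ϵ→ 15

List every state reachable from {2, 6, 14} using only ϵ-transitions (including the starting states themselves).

Start with {2, 6, 14}.
From 2 via ϵ: add 3.
From 14 via ϵ: add 15.
From 3 via ϵ: add 13.
From 13 via ϵ: add 5.
From 5 via ϵ: add 10.
From 10 via ϵ: add 7.
No new states can be added; the closed set is {2, 3, 5, 6, 7, 10, 13, 14, 15}.

{2, 3, 5, 6, 7, 10, 13, 14, 15}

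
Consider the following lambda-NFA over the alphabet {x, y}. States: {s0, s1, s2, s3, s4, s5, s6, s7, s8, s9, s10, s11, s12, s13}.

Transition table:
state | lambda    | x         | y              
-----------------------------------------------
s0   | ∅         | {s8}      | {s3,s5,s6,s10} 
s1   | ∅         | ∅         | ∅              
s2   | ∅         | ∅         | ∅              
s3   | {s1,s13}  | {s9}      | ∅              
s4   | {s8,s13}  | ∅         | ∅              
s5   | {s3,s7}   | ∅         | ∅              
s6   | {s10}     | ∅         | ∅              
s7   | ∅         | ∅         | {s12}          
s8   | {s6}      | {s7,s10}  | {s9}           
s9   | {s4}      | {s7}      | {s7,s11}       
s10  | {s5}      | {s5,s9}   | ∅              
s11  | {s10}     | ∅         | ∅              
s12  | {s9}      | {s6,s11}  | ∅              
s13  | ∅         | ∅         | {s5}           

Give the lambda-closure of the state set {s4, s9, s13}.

Start with {s4, s9, s13}.
From s4 via lambda: add s8.
From s8 via lambda: add s6.
From s6 via lambda: add s10.
From s10 via lambda: add s5.
From s5 via lambda: add s3, s7.
From s3 via lambda: add s1.
No new states can be added; the closed set is {s1, s3, s4, s5, s6, s7, s8, s9, s10, s13}.

{s1, s3, s4, s5, s6, s7, s8, s9, s10, s13}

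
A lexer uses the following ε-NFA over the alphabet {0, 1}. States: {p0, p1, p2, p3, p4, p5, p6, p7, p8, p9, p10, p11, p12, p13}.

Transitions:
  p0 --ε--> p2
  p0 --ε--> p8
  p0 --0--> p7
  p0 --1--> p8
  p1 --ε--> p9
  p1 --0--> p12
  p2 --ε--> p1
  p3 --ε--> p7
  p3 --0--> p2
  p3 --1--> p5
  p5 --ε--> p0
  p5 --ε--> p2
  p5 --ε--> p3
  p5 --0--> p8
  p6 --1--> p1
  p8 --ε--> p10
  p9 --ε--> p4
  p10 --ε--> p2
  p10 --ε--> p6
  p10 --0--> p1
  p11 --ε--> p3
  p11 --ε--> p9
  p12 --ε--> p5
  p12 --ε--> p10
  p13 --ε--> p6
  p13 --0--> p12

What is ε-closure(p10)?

{p1, p2, p4, p6, p9, p10}

Start with {p10}.
From p10 via ε: add p2, p6.
From p2 via ε: add p1.
From p1 via ε: add p9.
From p9 via ε: add p4.
No new states can be added; the closed set is {p1, p2, p4, p6, p9, p10}.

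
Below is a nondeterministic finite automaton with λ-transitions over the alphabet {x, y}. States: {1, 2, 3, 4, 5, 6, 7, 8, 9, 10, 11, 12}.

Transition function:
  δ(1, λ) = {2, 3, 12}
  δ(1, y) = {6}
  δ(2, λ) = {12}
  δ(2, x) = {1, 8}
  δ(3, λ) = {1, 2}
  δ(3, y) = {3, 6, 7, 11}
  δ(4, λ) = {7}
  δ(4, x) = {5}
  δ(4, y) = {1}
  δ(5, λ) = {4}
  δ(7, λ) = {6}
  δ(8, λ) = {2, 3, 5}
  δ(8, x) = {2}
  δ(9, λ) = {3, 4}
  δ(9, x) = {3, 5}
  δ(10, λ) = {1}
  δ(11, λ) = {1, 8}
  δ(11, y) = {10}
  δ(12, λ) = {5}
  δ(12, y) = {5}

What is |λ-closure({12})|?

Start with {12}.
From 12 via λ: add 5.
From 5 via λ: add 4.
From 4 via λ: add 7.
From 7 via λ: add 6.
λ-closure = {4, 5, 6, 7, 12}, which has 5 states.

5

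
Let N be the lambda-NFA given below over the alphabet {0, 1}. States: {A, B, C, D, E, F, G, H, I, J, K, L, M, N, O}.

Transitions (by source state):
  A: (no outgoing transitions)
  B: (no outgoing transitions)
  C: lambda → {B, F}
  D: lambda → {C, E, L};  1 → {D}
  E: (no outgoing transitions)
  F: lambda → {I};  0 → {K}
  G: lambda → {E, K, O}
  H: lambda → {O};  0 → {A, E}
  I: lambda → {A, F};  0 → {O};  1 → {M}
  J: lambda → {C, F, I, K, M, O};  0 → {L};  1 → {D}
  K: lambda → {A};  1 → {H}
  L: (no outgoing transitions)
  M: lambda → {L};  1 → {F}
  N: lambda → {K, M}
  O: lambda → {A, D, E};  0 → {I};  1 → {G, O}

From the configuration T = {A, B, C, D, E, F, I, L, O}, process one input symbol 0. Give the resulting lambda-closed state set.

{A, B, C, D, E, F, I, K, L, O}

F on 0 → {K}.
I on 0 → {O}.
O on 0 → {I}.
No 0-transition from A, B, C, D, E, L.
Union after reading 0: {I, K, O}.
Now take the lambda-closure:
From I via lambda: add A, F.
From O via lambda: add D, E.
From D via lambda: add C, L.
From C via lambda: add B.
No new states can be added; the closed set is {A, B, C, D, E, F, I, K, L, O}.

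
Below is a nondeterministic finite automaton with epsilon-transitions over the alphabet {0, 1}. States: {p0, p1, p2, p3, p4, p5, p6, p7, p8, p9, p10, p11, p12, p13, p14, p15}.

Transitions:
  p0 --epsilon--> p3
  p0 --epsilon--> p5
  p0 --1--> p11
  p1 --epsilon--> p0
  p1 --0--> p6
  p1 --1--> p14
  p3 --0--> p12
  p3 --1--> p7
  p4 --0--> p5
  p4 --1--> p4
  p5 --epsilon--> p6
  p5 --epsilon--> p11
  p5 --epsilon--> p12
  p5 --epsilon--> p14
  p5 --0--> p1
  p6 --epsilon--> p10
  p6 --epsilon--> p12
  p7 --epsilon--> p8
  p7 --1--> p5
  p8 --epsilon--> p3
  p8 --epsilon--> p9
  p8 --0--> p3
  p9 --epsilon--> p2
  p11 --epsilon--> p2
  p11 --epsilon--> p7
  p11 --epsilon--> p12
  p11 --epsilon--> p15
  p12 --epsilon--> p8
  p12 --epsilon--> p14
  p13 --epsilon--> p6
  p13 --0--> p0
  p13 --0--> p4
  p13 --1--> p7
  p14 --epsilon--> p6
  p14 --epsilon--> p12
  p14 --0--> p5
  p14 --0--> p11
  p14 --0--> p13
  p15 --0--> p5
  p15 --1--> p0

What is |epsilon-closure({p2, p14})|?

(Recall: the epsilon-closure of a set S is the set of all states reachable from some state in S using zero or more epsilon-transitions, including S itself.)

Start with {p2, p14}.
From p14 via epsilon: add p6, p12.
From p6 via epsilon: add p10.
From p12 via epsilon: add p8.
From p8 via epsilon: add p3, p9.
epsilon-closure = {p2, p3, p6, p8, p9, p10, p12, p14}, which has 8 states.

8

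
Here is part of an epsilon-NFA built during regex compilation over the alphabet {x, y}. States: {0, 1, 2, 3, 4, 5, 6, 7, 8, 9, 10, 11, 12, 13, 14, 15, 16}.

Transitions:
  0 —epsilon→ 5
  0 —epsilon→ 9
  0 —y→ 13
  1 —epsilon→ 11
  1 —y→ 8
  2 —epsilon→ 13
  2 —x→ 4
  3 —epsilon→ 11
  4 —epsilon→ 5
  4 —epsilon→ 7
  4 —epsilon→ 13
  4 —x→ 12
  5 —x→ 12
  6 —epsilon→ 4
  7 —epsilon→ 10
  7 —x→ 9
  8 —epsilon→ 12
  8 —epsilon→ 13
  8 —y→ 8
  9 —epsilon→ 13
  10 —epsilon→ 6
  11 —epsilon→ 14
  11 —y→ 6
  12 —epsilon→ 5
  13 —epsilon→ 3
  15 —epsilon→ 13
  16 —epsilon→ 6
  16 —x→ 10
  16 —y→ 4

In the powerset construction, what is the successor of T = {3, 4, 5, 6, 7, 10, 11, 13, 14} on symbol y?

11 on y → {6}.
No y-transition from 3, 4, 5, 6, 7, 10, 13, 14.
Union after reading y: {6}.
Now take the epsilon-closure:
From 6 via epsilon: add 4.
From 4 via epsilon: add 5, 7, 13.
From 7 via epsilon: add 10.
From 13 via epsilon: add 3.
From 3 via epsilon: add 11.
From 11 via epsilon: add 14.
No new states can be added; the closed set is {3, 4, 5, 6, 7, 10, 11, 13, 14}.

{3, 4, 5, 6, 7, 10, 11, 13, 14}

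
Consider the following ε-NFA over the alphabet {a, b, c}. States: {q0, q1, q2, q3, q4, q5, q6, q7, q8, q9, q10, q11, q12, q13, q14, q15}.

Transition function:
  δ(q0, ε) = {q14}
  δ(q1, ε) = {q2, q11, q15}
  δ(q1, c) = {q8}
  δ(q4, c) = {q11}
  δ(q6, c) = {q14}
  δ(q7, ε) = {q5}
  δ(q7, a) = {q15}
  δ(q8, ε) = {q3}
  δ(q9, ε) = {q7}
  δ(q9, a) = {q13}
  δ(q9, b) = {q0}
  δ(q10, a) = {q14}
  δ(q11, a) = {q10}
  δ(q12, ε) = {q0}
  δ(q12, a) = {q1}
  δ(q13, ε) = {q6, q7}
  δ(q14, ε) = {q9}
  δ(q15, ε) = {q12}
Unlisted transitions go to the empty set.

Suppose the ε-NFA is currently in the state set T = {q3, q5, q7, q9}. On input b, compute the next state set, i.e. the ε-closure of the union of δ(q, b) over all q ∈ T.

q9 on b → {q0}.
No b-transition from q3, q5, q7.
Union after reading b: {q0}.
Now take the ε-closure:
From q0 via ε: add q14.
From q14 via ε: add q9.
From q9 via ε: add q7.
From q7 via ε: add q5.
No new states can be added; the closed set is {q0, q5, q7, q9, q14}.

{q0, q5, q7, q9, q14}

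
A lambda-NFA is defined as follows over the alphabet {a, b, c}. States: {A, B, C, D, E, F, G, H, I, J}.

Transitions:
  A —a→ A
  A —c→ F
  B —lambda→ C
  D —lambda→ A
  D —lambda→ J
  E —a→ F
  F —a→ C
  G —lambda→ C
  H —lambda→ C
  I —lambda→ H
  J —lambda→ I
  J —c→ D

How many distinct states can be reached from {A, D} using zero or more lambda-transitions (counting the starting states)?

Start with {A, D}.
From D via lambda: add J.
From J via lambda: add I.
From I via lambda: add H.
From H via lambda: add C.
lambda-closure = {A, C, D, H, I, J}, which has 6 states.

6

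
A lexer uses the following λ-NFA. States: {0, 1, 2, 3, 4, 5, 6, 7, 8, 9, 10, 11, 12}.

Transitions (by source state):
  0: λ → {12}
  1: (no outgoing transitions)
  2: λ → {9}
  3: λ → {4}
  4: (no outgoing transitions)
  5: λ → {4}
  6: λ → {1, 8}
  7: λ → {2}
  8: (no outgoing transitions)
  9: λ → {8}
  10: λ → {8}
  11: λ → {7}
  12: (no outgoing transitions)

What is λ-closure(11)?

{2, 7, 8, 9, 11}

Start with {11}.
From 11 via λ: add 7.
From 7 via λ: add 2.
From 2 via λ: add 9.
From 9 via λ: add 8.
No new states can be added; the closed set is {2, 7, 8, 9, 11}.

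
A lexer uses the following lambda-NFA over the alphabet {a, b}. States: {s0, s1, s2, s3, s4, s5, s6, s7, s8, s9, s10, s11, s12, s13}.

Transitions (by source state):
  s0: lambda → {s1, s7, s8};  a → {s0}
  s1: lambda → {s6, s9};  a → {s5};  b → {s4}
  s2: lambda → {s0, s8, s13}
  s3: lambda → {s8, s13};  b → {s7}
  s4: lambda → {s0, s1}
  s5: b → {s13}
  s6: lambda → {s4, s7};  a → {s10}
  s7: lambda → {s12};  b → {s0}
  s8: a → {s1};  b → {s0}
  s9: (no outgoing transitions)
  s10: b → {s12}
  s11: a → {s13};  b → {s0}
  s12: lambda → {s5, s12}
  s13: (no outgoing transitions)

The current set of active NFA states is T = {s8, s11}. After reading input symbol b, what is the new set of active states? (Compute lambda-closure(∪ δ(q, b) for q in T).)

s8 on b → {s0}.
s11 on b → {s0}.
Union after reading b: {s0}.
Now take the lambda-closure:
From s0 via lambda: add s1, s7, s8.
From s1 via lambda: add s6, s9.
From s7 via lambda: add s12.
From s6 via lambda: add s4.
From s12 via lambda: add s5.
No new states can be added; the closed set is {s0, s1, s4, s5, s6, s7, s8, s9, s12}.

{s0, s1, s4, s5, s6, s7, s8, s9, s12}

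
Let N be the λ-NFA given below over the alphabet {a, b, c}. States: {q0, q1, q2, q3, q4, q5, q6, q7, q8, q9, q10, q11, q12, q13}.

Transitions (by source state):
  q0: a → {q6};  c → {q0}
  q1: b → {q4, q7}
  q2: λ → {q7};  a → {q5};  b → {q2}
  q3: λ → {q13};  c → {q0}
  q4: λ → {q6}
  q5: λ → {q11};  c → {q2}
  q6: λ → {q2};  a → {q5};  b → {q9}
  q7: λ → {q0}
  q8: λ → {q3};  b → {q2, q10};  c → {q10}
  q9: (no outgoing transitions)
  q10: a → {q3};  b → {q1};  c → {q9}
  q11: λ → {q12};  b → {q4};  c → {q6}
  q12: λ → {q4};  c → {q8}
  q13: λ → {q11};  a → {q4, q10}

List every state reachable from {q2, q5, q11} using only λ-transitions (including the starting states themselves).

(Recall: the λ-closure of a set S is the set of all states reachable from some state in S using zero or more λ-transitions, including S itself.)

Start with {q2, q5, q11}.
From q2 via λ: add q7.
From q11 via λ: add q12.
From q7 via λ: add q0.
From q12 via λ: add q4.
From q4 via λ: add q6.
No new states can be added; the closed set is {q0, q2, q4, q5, q6, q7, q11, q12}.

{q0, q2, q4, q5, q6, q7, q11, q12}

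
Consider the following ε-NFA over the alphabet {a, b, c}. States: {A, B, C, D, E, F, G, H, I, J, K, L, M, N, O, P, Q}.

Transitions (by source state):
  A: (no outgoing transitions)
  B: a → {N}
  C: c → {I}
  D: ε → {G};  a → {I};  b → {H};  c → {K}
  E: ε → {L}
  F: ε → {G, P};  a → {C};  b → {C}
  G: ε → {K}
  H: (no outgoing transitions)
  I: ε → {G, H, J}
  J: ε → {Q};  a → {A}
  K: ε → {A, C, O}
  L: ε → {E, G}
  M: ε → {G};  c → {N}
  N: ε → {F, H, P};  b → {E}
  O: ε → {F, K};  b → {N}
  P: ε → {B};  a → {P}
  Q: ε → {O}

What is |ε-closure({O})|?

8

Start with {O}.
From O via ε: add F, K.
From F via ε: add G, P.
From K via ε: add A, C.
From P via ε: add B.
ε-closure = {A, B, C, F, G, K, O, P}, which has 8 states.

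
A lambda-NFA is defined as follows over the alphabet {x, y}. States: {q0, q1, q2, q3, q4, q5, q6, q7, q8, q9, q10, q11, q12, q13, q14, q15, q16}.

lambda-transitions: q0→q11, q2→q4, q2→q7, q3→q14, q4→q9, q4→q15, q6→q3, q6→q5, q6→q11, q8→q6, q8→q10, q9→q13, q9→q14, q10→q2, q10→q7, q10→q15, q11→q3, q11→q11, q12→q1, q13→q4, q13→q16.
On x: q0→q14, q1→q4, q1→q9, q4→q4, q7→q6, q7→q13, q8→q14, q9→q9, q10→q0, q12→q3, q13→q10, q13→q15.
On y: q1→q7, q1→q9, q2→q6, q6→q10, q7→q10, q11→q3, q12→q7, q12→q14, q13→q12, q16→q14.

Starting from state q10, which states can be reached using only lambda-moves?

{q2, q4, q7, q9, q10, q13, q14, q15, q16}

Start with {q10}.
From q10 via lambda: add q2, q7, q15.
From q2 via lambda: add q4.
From q4 via lambda: add q9.
From q9 via lambda: add q13, q14.
From q13 via lambda: add q16.
No new states can be added; the closed set is {q2, q4, q7, q9, q10, q13, q14, q15, q16}.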